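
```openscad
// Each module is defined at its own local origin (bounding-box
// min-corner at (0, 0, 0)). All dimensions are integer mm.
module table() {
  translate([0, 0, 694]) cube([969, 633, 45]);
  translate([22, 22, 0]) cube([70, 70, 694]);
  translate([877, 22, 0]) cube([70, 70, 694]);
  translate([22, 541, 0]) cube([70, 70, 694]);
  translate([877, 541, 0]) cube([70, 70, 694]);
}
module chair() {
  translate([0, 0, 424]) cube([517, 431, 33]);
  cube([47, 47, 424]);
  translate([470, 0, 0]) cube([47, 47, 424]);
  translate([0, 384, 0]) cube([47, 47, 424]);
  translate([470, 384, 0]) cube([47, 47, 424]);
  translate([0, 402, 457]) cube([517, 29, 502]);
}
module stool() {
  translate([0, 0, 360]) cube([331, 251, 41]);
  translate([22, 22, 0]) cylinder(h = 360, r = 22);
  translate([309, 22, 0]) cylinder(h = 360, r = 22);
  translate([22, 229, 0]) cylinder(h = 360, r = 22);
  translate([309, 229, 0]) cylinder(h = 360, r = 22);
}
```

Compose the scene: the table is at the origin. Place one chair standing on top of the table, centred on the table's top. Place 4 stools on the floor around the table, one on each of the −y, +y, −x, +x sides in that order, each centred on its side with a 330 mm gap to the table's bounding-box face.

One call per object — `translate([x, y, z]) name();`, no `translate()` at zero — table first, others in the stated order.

table();
translate([226, 101, 739]) chair();
translate([319, -581, 0]) stool();
translate([319, 963, 0]) stool();
translate([-661, 191, 0]) stool();
translate([1299, 191, 0]) stool();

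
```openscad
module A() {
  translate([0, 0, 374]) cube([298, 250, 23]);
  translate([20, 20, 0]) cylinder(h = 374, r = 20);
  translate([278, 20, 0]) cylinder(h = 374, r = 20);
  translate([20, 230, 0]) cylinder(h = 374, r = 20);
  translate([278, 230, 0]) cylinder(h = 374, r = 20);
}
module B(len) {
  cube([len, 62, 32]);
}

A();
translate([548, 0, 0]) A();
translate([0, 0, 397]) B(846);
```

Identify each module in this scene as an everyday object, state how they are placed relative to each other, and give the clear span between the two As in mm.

Second stool starts at x = 548; first ends at x = 298; clear span = 548 − 298 = 250 mm.

A is a stool. B is a beam. A beam spans the tops of two stools. The clear span between the two stools is 250 mm.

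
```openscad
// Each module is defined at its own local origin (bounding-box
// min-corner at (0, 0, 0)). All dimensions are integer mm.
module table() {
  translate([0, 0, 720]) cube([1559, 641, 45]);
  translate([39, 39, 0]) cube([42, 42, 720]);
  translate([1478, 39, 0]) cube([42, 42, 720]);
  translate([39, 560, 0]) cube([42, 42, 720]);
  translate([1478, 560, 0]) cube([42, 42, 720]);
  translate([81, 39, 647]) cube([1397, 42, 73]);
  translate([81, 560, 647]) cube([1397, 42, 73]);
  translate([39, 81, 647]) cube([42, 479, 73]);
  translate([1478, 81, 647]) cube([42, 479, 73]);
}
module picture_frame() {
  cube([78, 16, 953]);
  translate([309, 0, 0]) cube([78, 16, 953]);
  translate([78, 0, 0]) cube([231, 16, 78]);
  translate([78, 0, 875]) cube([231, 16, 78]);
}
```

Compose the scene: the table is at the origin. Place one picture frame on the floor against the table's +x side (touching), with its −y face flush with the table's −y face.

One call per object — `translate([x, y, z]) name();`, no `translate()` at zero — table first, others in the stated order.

table();
translate([1559, 0, 0]) picture_frame();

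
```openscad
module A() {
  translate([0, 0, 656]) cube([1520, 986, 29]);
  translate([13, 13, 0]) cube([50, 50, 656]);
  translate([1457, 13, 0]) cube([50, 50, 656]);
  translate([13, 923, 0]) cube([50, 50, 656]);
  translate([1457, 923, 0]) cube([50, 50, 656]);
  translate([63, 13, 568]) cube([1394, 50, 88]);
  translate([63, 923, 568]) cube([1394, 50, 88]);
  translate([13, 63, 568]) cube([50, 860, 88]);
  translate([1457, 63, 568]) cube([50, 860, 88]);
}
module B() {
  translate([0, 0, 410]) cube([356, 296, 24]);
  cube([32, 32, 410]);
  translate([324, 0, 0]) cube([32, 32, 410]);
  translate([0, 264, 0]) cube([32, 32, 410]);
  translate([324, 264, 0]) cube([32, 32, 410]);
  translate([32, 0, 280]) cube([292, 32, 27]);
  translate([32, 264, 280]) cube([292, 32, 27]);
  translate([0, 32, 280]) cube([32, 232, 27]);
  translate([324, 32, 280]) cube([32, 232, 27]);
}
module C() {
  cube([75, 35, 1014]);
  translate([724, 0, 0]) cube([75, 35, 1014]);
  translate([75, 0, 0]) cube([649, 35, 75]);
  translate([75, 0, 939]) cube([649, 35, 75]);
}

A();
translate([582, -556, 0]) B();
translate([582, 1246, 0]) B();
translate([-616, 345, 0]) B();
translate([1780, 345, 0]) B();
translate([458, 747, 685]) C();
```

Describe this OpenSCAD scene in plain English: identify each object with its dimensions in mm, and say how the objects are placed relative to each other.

A is a table with a 1520×986 mm rectangular top, 29 mm thick, top surface at z = 685 mm, supported by four 50×50 mm square legs, each inset 13 mm from the nearest pair of top edges, running from the floor. Four apron rails, 50 mm thick and 88 mm tall, run between adjacent legs with their top edges flush with the underside of the top and their outer faces flush with the legs' outer faces.

B is a simple wooden stool: a rectangular seat 356 mm (x) by 296 mm (y), 24 mm thick, top face at z = 434 mm, on four square legs, each 32×32 mm in cross-section. The legs rest on z = 0, each flush with a corner of the seat. Four stretchers, 32 mm wide and 27 mm tall, connect adjacent legs with their undersides at z = 280 mm, each running between the inner faces of the legs it joins and aligned with the legs' outer faces on the other axis.

C is a picture frame with a 649×864 mm rectangular opening (x by z) and a uniform 75 mm border on every side. Frame depth is 35 mm along y. It is built from two vertical stiles running the full outside height and two horizontal rails spanning the gap between the stiles.

Four stools sit around the table at the −y, +y, −x, +x sides. The picture frame is on top of the table.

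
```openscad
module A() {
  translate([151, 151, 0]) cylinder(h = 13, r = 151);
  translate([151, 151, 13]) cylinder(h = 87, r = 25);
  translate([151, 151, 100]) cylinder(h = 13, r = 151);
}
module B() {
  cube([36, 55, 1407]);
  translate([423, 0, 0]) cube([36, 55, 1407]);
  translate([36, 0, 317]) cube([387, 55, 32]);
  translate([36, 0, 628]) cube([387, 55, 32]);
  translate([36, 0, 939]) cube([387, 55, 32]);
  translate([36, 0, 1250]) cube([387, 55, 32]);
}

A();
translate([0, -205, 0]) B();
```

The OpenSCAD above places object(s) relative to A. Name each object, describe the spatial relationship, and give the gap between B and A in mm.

A is a spool. B is a ladder. The ladder is on the floor beside the spool on its −y side. The gap between the ladder and the spool is 150 mm.

The ladder's nearest face is 150 mm from the spool's −y face.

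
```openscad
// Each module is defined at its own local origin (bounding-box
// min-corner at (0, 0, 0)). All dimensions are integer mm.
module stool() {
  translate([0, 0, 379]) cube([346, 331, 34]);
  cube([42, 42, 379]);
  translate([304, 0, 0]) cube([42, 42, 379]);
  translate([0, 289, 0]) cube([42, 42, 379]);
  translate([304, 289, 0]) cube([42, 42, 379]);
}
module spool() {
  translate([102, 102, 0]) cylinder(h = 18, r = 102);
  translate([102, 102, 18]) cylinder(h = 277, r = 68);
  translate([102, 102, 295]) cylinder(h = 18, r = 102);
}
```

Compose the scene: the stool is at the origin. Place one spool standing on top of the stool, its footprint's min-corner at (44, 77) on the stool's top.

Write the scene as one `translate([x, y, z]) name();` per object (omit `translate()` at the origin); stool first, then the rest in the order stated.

stool();
translate([44, 77, 413]) spool();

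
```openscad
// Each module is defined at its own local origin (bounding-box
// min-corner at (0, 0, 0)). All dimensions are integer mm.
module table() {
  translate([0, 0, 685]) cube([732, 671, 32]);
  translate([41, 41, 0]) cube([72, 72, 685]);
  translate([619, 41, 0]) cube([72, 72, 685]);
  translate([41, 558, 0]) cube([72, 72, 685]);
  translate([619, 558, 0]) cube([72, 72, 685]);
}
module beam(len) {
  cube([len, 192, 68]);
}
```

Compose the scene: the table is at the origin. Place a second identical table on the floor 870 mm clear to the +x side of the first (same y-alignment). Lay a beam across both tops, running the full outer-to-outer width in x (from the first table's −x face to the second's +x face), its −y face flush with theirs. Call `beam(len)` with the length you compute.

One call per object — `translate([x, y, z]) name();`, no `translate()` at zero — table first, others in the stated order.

table();
translate([1602, 0, 0]) table();
translate([0, 0, 717]) beam(2334);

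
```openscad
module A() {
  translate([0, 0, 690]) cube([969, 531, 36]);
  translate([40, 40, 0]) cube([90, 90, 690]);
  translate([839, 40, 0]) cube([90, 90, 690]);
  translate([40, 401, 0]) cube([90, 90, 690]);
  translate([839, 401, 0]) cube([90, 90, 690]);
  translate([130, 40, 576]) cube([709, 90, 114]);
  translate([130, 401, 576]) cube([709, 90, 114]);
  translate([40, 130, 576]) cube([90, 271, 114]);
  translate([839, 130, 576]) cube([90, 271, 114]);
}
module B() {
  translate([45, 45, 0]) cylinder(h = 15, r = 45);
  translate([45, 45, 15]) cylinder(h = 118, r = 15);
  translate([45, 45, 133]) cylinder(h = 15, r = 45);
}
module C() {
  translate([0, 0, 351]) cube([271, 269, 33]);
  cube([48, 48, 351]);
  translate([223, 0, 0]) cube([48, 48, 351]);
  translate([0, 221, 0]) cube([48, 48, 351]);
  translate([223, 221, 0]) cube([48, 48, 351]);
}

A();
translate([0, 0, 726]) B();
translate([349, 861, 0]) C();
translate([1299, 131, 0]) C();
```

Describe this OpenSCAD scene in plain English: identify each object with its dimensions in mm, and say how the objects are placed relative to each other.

A is a table with a 969×531 mm rectangular top, 36 mm thick, top surface at z = 726 mm, supported by four 90×90 mm square legs, each inset 40 mm from the nearest pair of top edges, running from the floor. Four apron rails, 90 mm thick and 114 mm tall, run between adjacent legs with their top edges flush with the underside of the top and their outer faces flush with the legs' outer faces.

B is a spool: two coaxial disc flanges of radius 45 mm and thickness 15 mm, joined by a core cylinder of radius 15 mm and height 118 mm. The lower flange rests on z = 0 and the three cylinders share a vertical axis.

C is a four-legged stool. The seat is a 271×269×33 mm slab whose top surface is at z = 384 mm; four square legs, each 48×48 mm in cross-section, run from the floor (z = 0) to the underside of the seat, each flush with a corner of the seat.

The spool is on top of the table. Two stools sit around the table at the +y, +x sides.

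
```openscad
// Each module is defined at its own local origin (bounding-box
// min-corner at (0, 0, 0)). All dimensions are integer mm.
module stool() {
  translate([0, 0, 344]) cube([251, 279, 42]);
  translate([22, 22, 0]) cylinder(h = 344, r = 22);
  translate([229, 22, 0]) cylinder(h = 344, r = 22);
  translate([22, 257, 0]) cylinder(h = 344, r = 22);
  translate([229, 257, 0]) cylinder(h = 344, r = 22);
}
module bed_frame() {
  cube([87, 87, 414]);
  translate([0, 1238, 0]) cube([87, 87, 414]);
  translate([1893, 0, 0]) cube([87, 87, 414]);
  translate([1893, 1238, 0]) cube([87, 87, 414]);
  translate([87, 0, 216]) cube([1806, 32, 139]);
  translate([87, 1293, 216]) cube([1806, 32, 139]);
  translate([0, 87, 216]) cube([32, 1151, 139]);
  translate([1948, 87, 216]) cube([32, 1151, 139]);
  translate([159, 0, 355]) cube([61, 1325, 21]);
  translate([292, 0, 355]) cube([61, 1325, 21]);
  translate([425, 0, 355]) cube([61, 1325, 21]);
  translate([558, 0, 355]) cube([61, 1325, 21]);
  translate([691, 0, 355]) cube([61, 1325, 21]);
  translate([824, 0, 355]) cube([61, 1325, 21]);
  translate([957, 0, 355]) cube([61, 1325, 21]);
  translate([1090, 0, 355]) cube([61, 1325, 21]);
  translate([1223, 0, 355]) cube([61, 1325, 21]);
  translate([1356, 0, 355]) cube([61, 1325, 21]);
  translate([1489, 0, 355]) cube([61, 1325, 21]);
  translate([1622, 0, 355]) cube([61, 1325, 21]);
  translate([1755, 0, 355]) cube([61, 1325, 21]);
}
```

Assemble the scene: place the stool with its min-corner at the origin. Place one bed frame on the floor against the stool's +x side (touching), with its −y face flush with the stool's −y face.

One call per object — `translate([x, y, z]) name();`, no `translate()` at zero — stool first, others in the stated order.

stool();
translate([251, 0, 0]) bed_frame();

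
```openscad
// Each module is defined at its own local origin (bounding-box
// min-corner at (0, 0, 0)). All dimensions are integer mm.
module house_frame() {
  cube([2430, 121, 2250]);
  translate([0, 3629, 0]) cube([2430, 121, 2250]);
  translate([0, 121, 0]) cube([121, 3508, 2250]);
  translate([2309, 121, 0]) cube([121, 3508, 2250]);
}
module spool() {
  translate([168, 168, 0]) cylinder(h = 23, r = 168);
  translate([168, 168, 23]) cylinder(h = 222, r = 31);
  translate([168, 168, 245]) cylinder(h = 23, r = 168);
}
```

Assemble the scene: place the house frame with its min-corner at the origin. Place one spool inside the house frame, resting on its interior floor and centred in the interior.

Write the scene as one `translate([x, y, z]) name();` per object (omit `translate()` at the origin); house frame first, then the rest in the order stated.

house_frame();
translate([1047, 1707, 0]) spool();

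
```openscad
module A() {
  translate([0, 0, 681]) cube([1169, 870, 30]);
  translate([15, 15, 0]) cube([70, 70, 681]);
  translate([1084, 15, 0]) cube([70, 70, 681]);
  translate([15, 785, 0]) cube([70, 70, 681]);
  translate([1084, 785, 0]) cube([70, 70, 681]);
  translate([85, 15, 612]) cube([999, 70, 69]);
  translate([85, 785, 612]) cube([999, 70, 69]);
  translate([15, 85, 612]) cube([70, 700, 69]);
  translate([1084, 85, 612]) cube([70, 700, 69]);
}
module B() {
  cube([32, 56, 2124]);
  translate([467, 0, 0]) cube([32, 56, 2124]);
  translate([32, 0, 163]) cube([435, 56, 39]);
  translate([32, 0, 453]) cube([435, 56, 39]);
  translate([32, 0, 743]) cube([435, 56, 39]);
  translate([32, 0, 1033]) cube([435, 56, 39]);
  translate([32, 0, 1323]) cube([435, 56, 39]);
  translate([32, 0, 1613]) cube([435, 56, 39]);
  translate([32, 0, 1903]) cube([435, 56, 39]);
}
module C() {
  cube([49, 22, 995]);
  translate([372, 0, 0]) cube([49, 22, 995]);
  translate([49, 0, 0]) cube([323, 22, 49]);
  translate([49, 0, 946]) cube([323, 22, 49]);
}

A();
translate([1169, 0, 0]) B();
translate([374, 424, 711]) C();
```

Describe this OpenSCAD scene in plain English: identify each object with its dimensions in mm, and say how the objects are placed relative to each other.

A is a table with a 1169×870 mm rectangular top, 30 mm thick, top surface at z = 711 mm, supported by four 70×70 mm square legs, each inset 15 mm from the nearest pair of top edges, running from the floor. Four apron rails, 70 mm thick and 69 mm tall, run between adjacent legs with their top edges flush with the underside of the top and their outer faces flush with the legs' outer faces.

B is a wooden ladder with two side rails of 32×56 mm section and 2124 mm height, set 499 mm apart overall. Between them run 7 rectangular rungs (56 mm deep, 39 mm thick), front faces flush with the rails' −y face. The bottom of the first rung is 163 mm above the floor and each subsequent rung is 290 mm higher than the one below.

C is a picture frame with a 323×897 mm rectangular opening (x by z) and a uniform 49 mm border on every side. Frame depth is 22 mm along y. It is built from two vertical stiles running the full outside height and two horizontal rails spanning the gap between the stiles.

The ladder is against the table's +x side, with their −y faces flush. The picture frame is on top of the table, centred.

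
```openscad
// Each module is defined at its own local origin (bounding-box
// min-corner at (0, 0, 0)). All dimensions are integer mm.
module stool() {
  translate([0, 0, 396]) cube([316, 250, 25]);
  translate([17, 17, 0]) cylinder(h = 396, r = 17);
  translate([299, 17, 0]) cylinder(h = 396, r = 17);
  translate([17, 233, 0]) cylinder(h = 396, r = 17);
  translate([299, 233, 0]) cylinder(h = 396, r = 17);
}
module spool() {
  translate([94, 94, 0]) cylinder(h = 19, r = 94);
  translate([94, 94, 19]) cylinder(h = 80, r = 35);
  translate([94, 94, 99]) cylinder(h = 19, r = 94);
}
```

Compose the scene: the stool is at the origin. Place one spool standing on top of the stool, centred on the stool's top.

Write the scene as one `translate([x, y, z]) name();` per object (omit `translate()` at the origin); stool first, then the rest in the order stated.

stool();
translate([64, 31, 421]) spool();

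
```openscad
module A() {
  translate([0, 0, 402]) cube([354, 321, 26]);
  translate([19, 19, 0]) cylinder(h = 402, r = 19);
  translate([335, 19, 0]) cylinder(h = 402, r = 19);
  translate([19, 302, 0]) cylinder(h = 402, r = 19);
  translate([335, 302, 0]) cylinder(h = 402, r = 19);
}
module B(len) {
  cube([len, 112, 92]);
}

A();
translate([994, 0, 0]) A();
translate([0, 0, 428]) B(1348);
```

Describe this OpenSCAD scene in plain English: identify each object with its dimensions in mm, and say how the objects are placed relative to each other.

A is a four-legged stool. The seat is 354×321 mm, 26 mm thick, top at z = 428 mm. It stands on four round legs, each 38 mm in diameter, from z = 0 to the seat underside, each leg's axis is inset half a diameter from the nearest pair of seat edges (so the leg's bounding box is flush with the corner).

B is a rectangular beam 1348 mm long (x), 112 mm deep (y), 92 mm thick (z).

The beam spans the tops of two stools placed 640 mm apart, resting at z = 428 mm.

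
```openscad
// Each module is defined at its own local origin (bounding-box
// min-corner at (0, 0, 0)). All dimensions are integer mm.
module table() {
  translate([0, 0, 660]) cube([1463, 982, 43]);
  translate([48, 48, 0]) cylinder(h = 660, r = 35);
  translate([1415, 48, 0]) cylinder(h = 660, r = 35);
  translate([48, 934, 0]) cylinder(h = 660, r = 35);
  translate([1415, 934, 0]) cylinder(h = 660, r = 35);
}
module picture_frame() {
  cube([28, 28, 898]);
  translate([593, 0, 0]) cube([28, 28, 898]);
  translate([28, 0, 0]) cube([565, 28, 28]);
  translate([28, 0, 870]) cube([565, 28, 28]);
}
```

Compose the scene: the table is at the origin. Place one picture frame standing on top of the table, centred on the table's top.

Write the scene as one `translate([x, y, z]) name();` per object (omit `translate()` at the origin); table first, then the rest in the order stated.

table();
translate([421, 477, 703]) picture_frame();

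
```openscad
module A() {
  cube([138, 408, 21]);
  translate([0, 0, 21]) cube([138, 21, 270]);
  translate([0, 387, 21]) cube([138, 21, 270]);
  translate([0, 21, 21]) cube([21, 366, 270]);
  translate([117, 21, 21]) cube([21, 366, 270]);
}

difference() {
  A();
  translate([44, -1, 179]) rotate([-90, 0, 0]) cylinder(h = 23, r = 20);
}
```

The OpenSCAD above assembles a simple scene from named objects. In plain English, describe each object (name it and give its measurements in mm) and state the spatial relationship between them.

A is an open storage box with external size 138×408×291 mm and wall thickness 21 mm (the base is also 21 mm thick). The base covers the whole footprint; the four walls stand on the base, with the y-facing walls full-width and the x-facing walls fitting between their inner faces.

The open box has a circular hole of radius 20 mm through its front wall, centred at (x = 44, z = 179).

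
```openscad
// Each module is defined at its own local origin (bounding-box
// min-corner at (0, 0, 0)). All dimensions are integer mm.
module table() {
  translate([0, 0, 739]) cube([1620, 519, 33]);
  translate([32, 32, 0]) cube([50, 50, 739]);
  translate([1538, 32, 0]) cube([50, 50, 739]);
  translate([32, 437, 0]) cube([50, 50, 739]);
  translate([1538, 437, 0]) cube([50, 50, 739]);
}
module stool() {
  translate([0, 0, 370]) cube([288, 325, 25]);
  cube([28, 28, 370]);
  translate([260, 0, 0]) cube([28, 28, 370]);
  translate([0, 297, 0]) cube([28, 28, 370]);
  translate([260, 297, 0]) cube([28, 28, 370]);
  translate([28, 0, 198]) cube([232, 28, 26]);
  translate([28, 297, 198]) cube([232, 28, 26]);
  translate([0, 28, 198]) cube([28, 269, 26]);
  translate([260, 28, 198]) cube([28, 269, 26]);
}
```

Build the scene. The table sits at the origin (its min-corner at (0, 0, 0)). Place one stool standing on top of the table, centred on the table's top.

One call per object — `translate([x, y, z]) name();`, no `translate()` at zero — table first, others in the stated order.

table();
translate([666, 97, 772]) stool();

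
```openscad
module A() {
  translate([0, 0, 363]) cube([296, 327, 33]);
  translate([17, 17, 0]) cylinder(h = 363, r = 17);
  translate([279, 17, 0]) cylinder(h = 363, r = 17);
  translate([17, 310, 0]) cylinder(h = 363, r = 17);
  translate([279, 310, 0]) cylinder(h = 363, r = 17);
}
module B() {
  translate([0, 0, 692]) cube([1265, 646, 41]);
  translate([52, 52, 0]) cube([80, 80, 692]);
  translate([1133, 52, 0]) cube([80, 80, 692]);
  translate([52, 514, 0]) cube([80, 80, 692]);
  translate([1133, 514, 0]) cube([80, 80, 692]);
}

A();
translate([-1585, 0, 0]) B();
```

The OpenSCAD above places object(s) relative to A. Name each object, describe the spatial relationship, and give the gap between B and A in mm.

A is a stool. B is a table. The table is on the floor beside the stool on its −x side. The gap between the table and the stool is 320 mm.

The table's nearest face is 320 mm from the stool's −x face.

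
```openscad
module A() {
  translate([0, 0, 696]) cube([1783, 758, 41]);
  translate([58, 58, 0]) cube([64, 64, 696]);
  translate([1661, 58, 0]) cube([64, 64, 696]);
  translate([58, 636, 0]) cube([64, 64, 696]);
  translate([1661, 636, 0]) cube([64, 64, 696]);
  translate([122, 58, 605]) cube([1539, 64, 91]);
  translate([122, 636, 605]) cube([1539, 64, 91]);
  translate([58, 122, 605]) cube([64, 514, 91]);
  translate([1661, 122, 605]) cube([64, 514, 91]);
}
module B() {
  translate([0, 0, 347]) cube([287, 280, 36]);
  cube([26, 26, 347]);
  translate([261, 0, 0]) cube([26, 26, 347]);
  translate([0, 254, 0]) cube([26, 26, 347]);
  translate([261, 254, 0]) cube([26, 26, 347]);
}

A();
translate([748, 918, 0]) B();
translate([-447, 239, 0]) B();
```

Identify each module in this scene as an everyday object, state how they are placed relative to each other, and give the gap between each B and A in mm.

A is a table. B is a stool. Two stools sit around the table at the +y, −x sides. The gap between each stool and the table is 160 mm.

Each stool's nearest face is 160 mm from the table's bounding box.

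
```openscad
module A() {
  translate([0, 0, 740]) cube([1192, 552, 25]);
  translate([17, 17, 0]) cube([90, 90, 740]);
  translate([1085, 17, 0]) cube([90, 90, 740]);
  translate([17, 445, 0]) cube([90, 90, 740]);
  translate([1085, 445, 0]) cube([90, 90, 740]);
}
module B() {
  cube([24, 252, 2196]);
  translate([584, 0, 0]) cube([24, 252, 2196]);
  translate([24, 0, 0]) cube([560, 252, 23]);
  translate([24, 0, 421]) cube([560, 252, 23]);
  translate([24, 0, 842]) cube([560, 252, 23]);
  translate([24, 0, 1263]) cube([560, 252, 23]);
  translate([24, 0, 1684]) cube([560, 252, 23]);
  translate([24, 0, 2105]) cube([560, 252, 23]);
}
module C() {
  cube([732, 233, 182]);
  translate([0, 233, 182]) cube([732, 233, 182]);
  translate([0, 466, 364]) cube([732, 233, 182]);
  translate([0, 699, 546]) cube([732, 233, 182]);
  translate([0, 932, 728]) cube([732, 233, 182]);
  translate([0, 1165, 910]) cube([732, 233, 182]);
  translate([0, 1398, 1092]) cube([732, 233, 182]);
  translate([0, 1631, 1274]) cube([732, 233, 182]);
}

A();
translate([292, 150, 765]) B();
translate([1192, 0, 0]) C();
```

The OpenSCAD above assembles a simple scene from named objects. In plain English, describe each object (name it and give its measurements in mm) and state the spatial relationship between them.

A is a rectangular dining table. The top is 1192×552×25 mm with its upper surface at z = 765 mm. It stands on four 90×90 mm square legs, each inset 17 mm from the nearest pair of top edges, running from the floor to the underside of the top.

B is an open bookshelf. Two side panels, each 24 mm thick, 252 mm deep and 2196 mm tall, stand 608 mm apart (outside-to-outside). Between them sit 6 shelves, each 23 mm thick and 252 mm deep, spanning the full gap between the sides. The bottom shelf rests on the floor (its underside at z = 0) and the clear gap between one shelf's top and the next shelf's underside is 398 mm.

C is a run of 8 identical solid stair steps. Each tread is 732×233 mm and each step block is 182 mm high. Step 1 rests on the floor; step k is offset from step 1 by (k−1)×233 mm in y and (k−1)×182 mm in z.

The bookshelf is on top of the table, centred. The staircase is against the table's +x side, with their −y faces flush.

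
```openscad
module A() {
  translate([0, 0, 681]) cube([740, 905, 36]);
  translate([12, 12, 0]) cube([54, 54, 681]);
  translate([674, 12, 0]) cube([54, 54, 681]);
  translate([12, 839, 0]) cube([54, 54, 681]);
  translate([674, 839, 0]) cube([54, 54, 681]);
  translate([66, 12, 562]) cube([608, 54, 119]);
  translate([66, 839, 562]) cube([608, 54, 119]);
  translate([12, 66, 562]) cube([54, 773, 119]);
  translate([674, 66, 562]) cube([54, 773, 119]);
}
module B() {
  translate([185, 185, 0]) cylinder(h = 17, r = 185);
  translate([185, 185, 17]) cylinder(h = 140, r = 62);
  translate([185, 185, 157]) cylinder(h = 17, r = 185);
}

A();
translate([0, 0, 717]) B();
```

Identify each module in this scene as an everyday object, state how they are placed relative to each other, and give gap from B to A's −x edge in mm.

The spool's min-x is at 0; the table's min-x is 0; gap = 0 mm.

A is a table. B is a spool. The spool is on top of the table. The gap from the spool to the table's −x edge is 0 mm.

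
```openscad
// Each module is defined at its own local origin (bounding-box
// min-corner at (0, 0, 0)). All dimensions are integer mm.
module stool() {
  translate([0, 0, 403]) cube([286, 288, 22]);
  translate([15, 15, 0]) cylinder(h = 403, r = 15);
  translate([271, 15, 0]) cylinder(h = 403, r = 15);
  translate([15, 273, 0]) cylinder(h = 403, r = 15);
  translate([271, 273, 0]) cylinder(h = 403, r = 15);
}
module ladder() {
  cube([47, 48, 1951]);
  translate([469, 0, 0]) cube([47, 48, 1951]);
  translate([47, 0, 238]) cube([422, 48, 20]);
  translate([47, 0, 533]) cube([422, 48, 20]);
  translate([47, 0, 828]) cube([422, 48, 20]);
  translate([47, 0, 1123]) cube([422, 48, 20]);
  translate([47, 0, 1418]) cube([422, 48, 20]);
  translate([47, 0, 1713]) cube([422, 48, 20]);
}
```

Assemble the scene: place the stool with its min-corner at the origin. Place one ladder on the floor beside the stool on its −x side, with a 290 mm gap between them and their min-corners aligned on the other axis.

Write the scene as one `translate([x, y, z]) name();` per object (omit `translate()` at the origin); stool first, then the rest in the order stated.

stool();
translate([-806, 0, 0]) ladder();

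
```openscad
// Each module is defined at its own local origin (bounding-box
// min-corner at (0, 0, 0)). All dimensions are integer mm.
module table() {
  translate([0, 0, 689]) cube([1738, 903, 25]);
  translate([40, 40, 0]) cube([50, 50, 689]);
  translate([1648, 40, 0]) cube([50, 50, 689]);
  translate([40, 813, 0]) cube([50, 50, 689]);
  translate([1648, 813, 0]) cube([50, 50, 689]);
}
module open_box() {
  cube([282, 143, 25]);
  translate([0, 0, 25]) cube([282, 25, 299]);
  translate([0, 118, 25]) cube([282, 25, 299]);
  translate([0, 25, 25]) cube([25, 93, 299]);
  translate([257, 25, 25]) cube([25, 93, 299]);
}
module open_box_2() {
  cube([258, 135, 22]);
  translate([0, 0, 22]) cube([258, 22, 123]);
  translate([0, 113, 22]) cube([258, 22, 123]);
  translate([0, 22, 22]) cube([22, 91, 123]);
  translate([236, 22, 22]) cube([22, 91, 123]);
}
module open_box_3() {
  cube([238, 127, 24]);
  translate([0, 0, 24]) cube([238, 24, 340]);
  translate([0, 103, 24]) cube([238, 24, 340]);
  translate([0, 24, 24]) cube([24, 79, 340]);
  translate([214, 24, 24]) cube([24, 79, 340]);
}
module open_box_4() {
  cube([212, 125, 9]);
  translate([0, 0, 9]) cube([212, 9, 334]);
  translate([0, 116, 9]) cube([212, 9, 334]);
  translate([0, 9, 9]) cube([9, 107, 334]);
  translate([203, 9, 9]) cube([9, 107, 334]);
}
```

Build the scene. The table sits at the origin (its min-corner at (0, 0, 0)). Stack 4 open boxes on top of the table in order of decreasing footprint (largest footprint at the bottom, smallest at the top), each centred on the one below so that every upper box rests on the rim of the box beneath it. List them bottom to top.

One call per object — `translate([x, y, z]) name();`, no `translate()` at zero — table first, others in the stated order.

table();
translate([728, 380, 714]) open_box();
translate([740, 384, 1038]) open_box_2();
translate([750, 388, 1183]) open_box_3();
translate([763, 389, 1547]) open_box_4();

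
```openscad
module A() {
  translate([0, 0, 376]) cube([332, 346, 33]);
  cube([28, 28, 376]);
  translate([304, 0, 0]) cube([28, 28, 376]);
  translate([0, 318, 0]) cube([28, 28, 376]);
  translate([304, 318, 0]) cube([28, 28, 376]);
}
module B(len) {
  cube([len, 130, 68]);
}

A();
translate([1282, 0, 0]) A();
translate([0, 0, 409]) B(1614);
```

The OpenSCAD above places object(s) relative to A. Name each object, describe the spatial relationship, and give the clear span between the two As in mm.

Second stool starts at x = 1282; first ends at x = 332; clear span = 1282 − 332 = 950 mm.

A is a stool. B is a beam. A beam spans the tops of two stools. The clear span between the two stools is 950 mm.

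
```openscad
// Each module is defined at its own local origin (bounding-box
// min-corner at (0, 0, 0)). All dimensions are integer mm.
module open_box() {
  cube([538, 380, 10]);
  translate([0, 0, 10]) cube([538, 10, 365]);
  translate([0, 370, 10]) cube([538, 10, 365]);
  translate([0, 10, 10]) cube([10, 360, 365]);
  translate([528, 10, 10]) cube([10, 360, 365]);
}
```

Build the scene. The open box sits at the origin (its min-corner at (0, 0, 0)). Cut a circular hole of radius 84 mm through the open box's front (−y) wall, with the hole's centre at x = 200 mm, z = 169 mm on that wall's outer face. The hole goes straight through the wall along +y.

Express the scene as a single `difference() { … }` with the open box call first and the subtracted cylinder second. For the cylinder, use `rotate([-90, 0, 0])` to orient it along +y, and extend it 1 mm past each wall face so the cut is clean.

difference() {
  open_box();
  translate([200, -1, 169]) rotate([-90, 0, 0]) cylinder(h = 12, r = 84);
}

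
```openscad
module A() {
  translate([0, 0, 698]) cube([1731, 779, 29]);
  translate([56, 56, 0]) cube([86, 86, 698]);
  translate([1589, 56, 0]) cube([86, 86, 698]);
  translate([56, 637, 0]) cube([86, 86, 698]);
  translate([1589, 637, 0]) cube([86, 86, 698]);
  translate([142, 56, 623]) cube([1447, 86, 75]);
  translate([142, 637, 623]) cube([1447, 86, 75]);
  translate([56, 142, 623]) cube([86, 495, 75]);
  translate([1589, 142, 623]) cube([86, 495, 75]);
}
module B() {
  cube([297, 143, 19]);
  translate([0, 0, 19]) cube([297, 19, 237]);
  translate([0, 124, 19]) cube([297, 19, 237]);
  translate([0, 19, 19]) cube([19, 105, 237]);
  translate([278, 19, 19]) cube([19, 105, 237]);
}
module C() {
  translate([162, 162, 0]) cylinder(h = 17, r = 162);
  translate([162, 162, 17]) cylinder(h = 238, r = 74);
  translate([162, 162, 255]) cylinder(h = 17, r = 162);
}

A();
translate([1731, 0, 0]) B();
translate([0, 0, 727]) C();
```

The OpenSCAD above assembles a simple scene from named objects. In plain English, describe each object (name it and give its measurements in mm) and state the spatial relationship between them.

A is a rectangular dining table. The top is 1731×779×29 mm with its upper surface at z = 727 mm. It stands on four 86×86 mm square legs, each inset 56 mm from the nearest pair of top edges, running from the floor to the underside of the top. Four apron rails, 86 mm thick and 75 mm tall, run between adjacent legs with their top edges flush with the underside of the top and their outer faces flush with the legs' outer faces.

B is an open storage box with external size 297×143×256 mm and wall thickness 19 mm (the base is also 19 mm thick). The base covers the whole footprint; the four walls stand on the base, with the y-facing walls full-width and the x-facing walls fitting between their inner faces.

C is a spool: two coaxial disc flanges of radius 162 mm and thickness 17 mm, joined by a core cylinder of radius 74 mm and height 238 mm. The lower flange rests on z = 0 and the three cylinders share a vertical axis.

The open box is against the table's +x side, with their −y faces flush. The spool is on top of the table.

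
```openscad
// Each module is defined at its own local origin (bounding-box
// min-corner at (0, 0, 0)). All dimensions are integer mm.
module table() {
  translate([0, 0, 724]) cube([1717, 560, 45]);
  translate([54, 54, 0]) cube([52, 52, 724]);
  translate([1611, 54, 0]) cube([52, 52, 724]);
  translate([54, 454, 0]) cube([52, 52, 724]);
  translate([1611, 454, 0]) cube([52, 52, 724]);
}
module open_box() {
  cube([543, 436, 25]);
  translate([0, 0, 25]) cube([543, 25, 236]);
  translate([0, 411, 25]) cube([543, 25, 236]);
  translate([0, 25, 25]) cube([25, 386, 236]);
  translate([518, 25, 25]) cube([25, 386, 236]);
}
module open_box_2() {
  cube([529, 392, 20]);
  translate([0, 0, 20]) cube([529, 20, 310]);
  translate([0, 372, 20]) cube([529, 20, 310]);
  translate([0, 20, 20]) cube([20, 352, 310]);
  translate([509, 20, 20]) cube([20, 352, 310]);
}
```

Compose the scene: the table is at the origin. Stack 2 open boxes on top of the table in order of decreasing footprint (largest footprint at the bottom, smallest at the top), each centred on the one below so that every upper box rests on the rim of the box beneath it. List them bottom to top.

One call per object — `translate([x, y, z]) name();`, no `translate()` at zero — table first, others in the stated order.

table();
translate([587, 62, 769]) open_box();
translate([594, 84, 1030]) open_box_2();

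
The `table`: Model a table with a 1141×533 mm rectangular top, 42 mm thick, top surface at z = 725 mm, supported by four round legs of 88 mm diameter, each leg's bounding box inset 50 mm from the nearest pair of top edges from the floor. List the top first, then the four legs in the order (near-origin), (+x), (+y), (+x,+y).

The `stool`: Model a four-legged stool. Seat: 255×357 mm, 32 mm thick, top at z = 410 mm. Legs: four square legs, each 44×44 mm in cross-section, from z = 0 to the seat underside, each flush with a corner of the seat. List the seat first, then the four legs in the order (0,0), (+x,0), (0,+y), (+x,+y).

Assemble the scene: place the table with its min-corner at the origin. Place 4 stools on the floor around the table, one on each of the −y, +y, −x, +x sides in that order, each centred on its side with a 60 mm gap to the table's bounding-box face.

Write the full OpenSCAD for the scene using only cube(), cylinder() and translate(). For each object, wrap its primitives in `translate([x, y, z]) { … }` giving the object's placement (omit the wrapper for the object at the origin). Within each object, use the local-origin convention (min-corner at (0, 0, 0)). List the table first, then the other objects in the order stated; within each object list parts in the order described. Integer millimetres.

translate([0, 0, 683]) cube([1141, 533, 42]);
translate([94, 94, 0]) cylinder(h = 683, r = 44);
translate([1047, 94, 0]) cylinder(h = 683, r = 44);
translate([94, 439, 0]) cylinder(h = 683, r = 44);
translate([1047, 439, 0]) cylinder(h = 683, r = 44);
translate([443, -417, 0]) {
  translate([0, 0, 378]) cube([255, 357, 32]);
  cube([44, 44, 378]);
  translate([211, 0, 0]) cube([44, 44, 378]);
  translate([0, 313, 0]) cube([44, 44, 378]);
  translate([211, 313, 0]) cube([44, 44, 378]);
}
translate([443, 593, 0]) {
  translate([0, 0, 378]) cube([255, 357, 32]);
  cube([44, 44, 378]);
  translate([211, 0, 0]) cube([44, 44, 378]);
  translate([0, 313, 0]) cube([44, 44, 378]);
  translate([211, 313, 0]) cube([44, 44, 378]);
}
translate([-315, 88, 0]) {
  translate([0, 0, 378]) cube([255, 357, 32]);
  cube([44, 44, 378]);
  translate([211, 0, 0]) cube([44, 44, 378]);
  translate([0, 313, 0]) cube([44, 44, 378]);
  translate([211, 313, 0]) cube([44, 44, 378]);
}
translate([1201, 88, 0]) {
  translate([0, 0, 378]) cube([255, 357, 32]);
  cube([44, 44, 378]);
  translate([211, 0, 0]) cube([44, 44, 378]);
  translate([0, 313, 0]) cube([44, 44, 378]);
  translate([211, 313, 0]) cube([44, 44, 378]);
}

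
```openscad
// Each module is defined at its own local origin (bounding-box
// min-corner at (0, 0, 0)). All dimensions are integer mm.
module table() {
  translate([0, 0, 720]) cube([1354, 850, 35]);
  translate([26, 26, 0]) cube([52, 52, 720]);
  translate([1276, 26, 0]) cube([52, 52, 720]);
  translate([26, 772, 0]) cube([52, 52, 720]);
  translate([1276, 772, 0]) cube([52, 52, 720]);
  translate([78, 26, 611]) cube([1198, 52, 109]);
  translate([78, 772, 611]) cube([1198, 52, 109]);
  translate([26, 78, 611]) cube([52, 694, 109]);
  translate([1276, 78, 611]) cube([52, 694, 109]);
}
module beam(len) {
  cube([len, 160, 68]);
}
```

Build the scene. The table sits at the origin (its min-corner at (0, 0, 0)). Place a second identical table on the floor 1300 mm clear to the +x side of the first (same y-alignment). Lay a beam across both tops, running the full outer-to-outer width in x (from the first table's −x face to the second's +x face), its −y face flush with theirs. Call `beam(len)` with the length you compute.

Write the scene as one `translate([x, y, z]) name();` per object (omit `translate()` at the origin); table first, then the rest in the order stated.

table();
translate([2654, 0, 0]) table();
translate([0, 0, 755]) beam(4008);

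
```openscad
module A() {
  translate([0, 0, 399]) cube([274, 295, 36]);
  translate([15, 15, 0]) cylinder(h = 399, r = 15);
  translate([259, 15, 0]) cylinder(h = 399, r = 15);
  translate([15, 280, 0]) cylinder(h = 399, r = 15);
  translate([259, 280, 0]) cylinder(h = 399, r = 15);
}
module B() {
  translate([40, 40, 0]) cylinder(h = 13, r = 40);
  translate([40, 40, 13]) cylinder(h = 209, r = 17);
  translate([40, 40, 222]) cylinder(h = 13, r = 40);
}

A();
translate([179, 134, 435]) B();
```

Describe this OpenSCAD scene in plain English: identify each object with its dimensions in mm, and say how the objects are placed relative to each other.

A is a four-legged stool. The seat is 274×295 mm, 36 mm thick, top at z = 435 mm. It stands on four round legs, each 30 mm in diameter, from z = 0 to the seat underside, each leg's axis is inset half a diameter from the nearest pair of seat edges (so the leg's bounding box is flush with the corner).

B is a spool: two coaxial disc flanges of radius 40 mm and thickness 13 mm, joined by a core cylinder of radius 17 mm and height 209 mm. The lower flange rests on z = 0 and the three cylinders share a vertical axis.

The spool is on top of the stool.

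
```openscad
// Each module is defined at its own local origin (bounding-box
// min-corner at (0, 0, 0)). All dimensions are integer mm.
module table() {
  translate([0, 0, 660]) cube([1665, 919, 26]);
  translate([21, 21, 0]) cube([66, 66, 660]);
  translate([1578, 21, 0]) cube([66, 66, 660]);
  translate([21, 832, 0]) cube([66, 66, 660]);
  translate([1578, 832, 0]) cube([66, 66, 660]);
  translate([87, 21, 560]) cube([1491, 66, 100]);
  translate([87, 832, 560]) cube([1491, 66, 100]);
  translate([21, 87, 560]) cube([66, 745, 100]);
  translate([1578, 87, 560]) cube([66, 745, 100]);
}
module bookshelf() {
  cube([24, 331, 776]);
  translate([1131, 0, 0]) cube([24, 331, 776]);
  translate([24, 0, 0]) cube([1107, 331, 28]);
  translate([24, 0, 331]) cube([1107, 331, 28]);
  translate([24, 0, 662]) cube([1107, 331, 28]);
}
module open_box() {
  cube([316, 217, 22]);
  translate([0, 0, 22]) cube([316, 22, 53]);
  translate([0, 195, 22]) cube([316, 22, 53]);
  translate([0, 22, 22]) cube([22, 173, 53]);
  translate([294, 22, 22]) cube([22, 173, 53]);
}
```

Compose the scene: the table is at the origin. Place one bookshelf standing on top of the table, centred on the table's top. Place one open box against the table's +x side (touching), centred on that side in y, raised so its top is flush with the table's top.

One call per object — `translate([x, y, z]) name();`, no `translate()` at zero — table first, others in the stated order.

table();
translate([255, 294, 686]) bookshelf();
translate([1665, 351, 611]) open_box();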